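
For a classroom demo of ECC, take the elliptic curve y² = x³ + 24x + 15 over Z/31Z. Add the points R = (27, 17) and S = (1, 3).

(27, 17) + (1, 3). λ = (3 - 17)/(1 - 27) ≡ 17/5 mod 31. 5⁻¹ ≡ 25 (mod 31) since 5·25 = 125 ≡ 1, so λ ≡ 22.
  x = λ² - 27 - 1 = 484 - 28 ≡ 22; y = λ·(27 - 22) - 17 ≡ 0. → (22, 0)

(22, 0)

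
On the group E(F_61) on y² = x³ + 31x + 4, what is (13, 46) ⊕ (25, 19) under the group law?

(9, 6)

(13, 46) + (25, 19). λ = (19 - 46)/(25 - 13) ≡ 34/12 mod 61. 12⁻¹ ≡ 56 (mod 61), so λ ≡ 13.
  x = λ² - 13 - 25 = 169 - 38 ≡ 9; y = λ·(13 - 9) - 46 ≡ 6. → (9, 6)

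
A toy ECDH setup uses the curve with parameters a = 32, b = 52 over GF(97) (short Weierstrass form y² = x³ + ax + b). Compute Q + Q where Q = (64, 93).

tangent at (64, 93): λ = (3·64² + 32)/(2·93) ≡ 1/89. 89⁻¹ ≡ 12 (mod 97), so λ ≡ 1·12 ≡ 12.
  x = λ² - 64 - 64 = 144 - 128 ≡ 16; y = λ·(64 - 16) - 93 ≡ 95. → (16, 95)

(16, 95)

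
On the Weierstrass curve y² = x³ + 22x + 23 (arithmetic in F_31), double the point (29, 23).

(9, 12)

tangent at (29, 23): λ = (3·29² + 22)/(2·23) ≡ 3/15. 15⁻¹ ≡ 29 (mod 31) since 15·29 = 435 ≡ 1, so λ ≡ 3·29 ≡ 25.
  x = λ² - 29 - 29 = 625 - 58 ≡ 9; y = λ·(29 - 9) - 23 ≡ 12. → (9, 12)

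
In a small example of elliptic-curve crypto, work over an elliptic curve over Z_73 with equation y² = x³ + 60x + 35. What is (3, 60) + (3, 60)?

(12, 1)

tangent at (3, 60): λ = (3·3² + 60)/(2·60) ≡ 14/47. 47⁻¹ ≡ 14 (mod 73), so λ ≡ 14·14 ≡ 50.
  x = λ² - 3 - 3 = 2500 - 6 ≡ 12; y = λ·(3 - 12) - 60 ≡ 1. → (12, 1)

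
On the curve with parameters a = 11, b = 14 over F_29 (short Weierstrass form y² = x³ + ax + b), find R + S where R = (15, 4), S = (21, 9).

(15, 4) + (21, 9). λ = (9 - 4)/(21 - 15) ≡ 5/6 mod 29. 6⁻¹ ≡ 5 (mod 29), so λ ≡ 25.
  x = λ² - 15 - 21 = 625 - 36 ≡ 9; y = λ·(15 - 9) - 4 ≡ 1. → (9, 1)

(9, 1)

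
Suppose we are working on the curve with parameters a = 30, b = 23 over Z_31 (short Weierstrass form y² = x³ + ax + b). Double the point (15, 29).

tangent at (15, 29): λ = (3·15² + 30)/(2·29) ≡ 23/27. 27⁻¹ ≡ 23 (mod 31) since 27·23 = 621 ≡ 1, so λ ≡ 23·23 ≡ 2.
  x = λ² - 15 - 15 = 4 - 30 ≡ 5; y = λ·(15 - 5) - 29 ≡ 22. → (5, 22)

(5, 22)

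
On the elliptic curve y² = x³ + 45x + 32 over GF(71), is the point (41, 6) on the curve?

no

y² = 6² ≡ 36; x³ + 45x + 32 = 70798 ≡ 11 (mod 71). 36 ≠ 11.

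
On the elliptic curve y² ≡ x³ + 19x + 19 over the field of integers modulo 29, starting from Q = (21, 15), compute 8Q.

Double-and-add on 8 = (1000)₂. Start with Q = (21, 15) for the leading 1-bit.
double: tangent at (21, 15): λ = (3·21² + 19)/(2·15) ≡ 8/1. 1⁻¹ ≡ 1 (mod 29), so λ ≡ 8·1 ≡ 8.
  x = λ² - 21 - 21 = 64 - 42 ≡ 22; y = λ·(21 - 22) - 15 ≡ 6. → (22, 6)
double: tangent at (22, 6): λ = (3·22² + 19)/(2·6) ≡ 21/12. 12⁻¹ ≡ 17 (mod 29) since 12·17 = 204 ≡ 1, so λ ≡ 21·17 ≡ 9.
  x = λ² - 22 - 22 = 81 - 44 ≡ 8; y = λ·(22 - 8) - 6 ≡ 4. → (8, 4)
double: tangent at (8, 4): λ = (3·8² + 19)/(2·4) ≡ 8/8. 8⁻¹ ≡ 11 (mod 29), so λ ≡ 8·11 ≡ 1.
  x = λ² - 8 - 8 = 1 - 16 ≡ 14; y = λ·(8 - 14) - 4 ≡ 19. → (14, 19)

(14, 19)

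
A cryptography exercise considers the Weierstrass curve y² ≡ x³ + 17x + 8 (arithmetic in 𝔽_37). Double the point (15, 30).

(18, 2)

tangent at (15, 30): λ = (3·15² + 17)/(2·30) ≡ 26/23. 23⁻¹ ≡ 29 (mod 37) since 23·29 = 667 ≡ 1, so λ ≡ 26·29 ≡ 14.
  x = λ² - 15 - 15 = 196 - 30 ≡ 18; y = λ·(15 - 18) - 30 ≡ 2. → (18, 2)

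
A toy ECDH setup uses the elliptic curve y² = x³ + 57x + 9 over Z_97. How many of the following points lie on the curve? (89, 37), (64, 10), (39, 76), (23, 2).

(89, 37): 37² ≡ 11, rhs ≡ 11 → on.
(64, 10): 10² ≡ 3, rhs ≡ 21 → off.
(39, 76): 76² ≡ 53, rhs ≡ 53 → on.
(23, 2): 2² ≡ 4, rhs ≡ 4 → on.

3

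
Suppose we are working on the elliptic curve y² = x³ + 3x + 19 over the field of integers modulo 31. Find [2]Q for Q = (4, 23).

(11, 9)

tangent at (4, 23): λ = (3·4² + 3)/(2·23) ≡ 20/15. 15⁻¹ ≡ 29 (mod 31), so λ ≡ 20·29 ≡ 22.
  x = λ² - 4 - 4 = 484 - 8 ≡ 11; y = λ·(4 - 11) - 23 ≡ 9. → (11, 9)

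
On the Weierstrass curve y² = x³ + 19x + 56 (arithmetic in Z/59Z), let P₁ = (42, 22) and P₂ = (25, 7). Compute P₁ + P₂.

(43, 50)

(42, 22) + (25, 7). λ = (7 - 22)/(25 - 42) ≡ 44/42 mod 59. 42⁻¹ ≡ 52 (mod 59) since 42·52 = 2184 ≡ 1, so λ ≡ 46.
  x = λ² - 42 - 25 = 2116 - 67 ≡ 43; y = λ·(42 - 43) - 22 ≡ 50. → (43, 50)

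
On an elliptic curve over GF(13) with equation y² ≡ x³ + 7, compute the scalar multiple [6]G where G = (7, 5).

(7, 8)

Double-and-add on 6 = (110)₂. Start with G = (7, 5) for the leading 1-bit.
double: tangent at (7, 5): λ = (3·7² + 0)/(2·5) ≡ 4/10. 10⁻¹ ≡ 4 (mod 13) since 10·4 = 40 ≡ 1, so λ ≡ 4·4 ≡ 3.
  x = λ² - 7 - 7 = 9 - 14 ≡ 8; y = λ·(7 - 8) - 5 ≡ 5. → (8, 5)
add G: (8, 5) + (7, 5). λ = (5 - 5)/(7 - 8) ≡ 0/12 mod 13. 12⁻¹ ≡ 12 (mod 13) since 12·12 = 144 ≡ 1, so λ ≡ 0.
  x = λ² - 8 - 7 = 0 - 15 ≡ 11; y = λ·(8 - 11) - 5 ≡ 8. → (11, 8)
double: tangent at (11, 8): λ = (3·11² + 0)/(2·8) ≡ 12/3. 3⁻¹ ≡ 9 (mod 13) since 3·9 = 27 ≡ 1, so λ ≡ 12·9 ≡ 4.
  x = λ² - 11 - 11 = 16 - 22 ≡ 7; y = λ·(11 - 7) - 8 ≡ 8. → (7, 8)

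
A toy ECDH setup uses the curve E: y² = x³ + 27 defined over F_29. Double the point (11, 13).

tangent at (11, 13): λ = (3·11² + 0)/(2·13) ≡ 15/26. 26⁻¹ ≡ 19 (mod 29) since 26·19 = 494 ≡ 1, so λ ≡ 15·19 ≡ 24.
  x = λ² - 11 - 11 = 576 - 22 ≡ 3; y = λ·(11 - 3) - 13 ≡ 5. → (3, 5)

(3, 5)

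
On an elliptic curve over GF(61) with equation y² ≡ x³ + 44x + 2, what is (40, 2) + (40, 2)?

(1, 13)

tangent at (40, 2): λ = (3·40² + 44)/(2·2) ≡ 25/4. 4⁻¹ ≡ 46 (mod 61), so λ ≡ 25·46 ≡ 52.
  x = λ² - 40 - 40 = 2704 - 80 ≡ 1; y = λ·(40 - 1) - 2 ≡ 13. → (1, 13)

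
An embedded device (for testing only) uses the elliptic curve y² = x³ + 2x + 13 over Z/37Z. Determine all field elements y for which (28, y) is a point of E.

x³ + 2x + 13 = 22021 ≡ 6 (mod 37).
6 is a non-residue mod 37; no y exists.

none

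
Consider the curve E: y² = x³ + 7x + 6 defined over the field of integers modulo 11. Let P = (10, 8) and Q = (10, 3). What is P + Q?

O

The two points share x = 10 and their y-coordinates satisfy 8 + 3 ≡ 0 (mod 11), so they are inverses. Their sum is the point at infinity.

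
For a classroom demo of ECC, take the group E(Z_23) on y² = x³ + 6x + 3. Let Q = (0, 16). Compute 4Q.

Repeated addition: build up to 4Q.
2Q: tangent at (0, 16): λ = (3·0² + 6)/(2·16) ≡ 6/9. 9⁻¹ ≡ 18 (mod 23), so λ ≡ 6·18 ≡ 16.
  x = λ² - 0 - 0 = 256 - 0 ≡ 3; y = λ·(0 - 3) - 16 ≡ 5. → (3, 5)
3Q: (3, 5) + (0, 16). λ = (16 - 5)/(0 - 3) ≡ 11/20 mod 23. 20⁻¹ ≡ 15 (mod 23), so λ ≡ 4.
  x = λ² - 3 - 0 = 16 - 3 ≡ 13; y = λ·(3 - 13) - 5 ≡ 1. → (13, 1)
4Q: (13, 1) + (0, 16). λ = (16 - 1)/(0 - 13) ≡ 15/10 mod 23. 10⁻¹ ≡ 7 (mod 23), so λ ≡ 13.
  x = λ² - 13 - 0 = 169 - 13 ≡ 18; y = λ·(13 - 18) - 1 ≡ 3. → (18, 3)

(18, 3)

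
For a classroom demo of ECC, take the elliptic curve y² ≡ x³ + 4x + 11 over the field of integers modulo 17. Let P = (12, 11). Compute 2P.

tangent at (12, 11): λ = (3·12² + 4)/(2·11) ≡ 11/5. 5⁻¹ ≡ 7 (mod 17) since 5·7 = 35 ≡ 1, so λ ≡ 11·7 ≡ 9.
  x = λ² - 12 - 12 = 81 - 24 ≡ 6; y = λ·(12 - 6) - 11 ≡ 9. → (6, 9)

(6, 9)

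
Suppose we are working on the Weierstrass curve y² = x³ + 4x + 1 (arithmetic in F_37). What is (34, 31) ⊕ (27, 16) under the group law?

(34, 31) + (27, 16). λ = (16 - 31)/(27 - 34) ≡ 22/30 mod 37. 30⁻¹ ≡ 21 (mod 37) since 30·21 = 630 ≡ 1, so λ ≡ 18.
  x = λ² - 34 - 27 = 324 - 61 ≡ 4; y = λ·(34 - 4) - 31 ≡ 28. → (4, 28)

(4, 28)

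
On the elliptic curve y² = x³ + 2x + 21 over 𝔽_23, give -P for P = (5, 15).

(5, 8)

-(5, 15) = (5, -15 mod 23) = (5, 8).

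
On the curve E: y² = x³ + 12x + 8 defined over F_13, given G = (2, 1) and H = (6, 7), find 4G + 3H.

First 4G:
Repeated addition: build up to 4G.
2G: tangent at (2, 1): λ = (3·2² + 12)/(2·1) ≡ 11/2. 2⁻¹ ≡ 7 (mod 13), so λ ≡ 11·7 ≡ 12.
  x = λ² - 2 - 2 = 144 - 4 ≡ 10; y = λ·(2 - 10) - 1 ≡ 7. → (10, 7)
3G: (10, 7) + (2, 1). λ = (1 - 7)/(2 - 10) ≡ 7/5 mod 13. 5⁻¹ ≡ 8 (mod 13) since 5·8 = 40 ≡ 1, so λ ≡ 4.
  x = λ² - 10 - 2 = 16 - 12 ≡ 4; y = λ·(10 - 4) - 7 ≡ 4. → (4, 4)
4G: (4, 4) + (2, 1). λ = (1 - 4)/(2 - 4) ≡ 10/11 mod 13. 11⁻¹ ≡ 6 (mod 13), so λ ≡ 8.
  x = λ² - 4 - 2 = 64 - 6 ≡ 6; y = λ·(4 - 6) - 4 ≡ 6. → (6, 6)
4G = (6, 6).
Next 3H:
Repeated addition: build up to 3H.
2H: tangent at (6, 7): λ = (3·6² + 12)/(2·7) ≡ 3/1. 1⁻¹ ≡ 1 (mod 13) since 1·1 = 1 ≡ 1, so λ ≡ 3·1 ≡ 3.
  x = λ² - 6 - 6 = 9 - 12 ≡ 10; y = λ·(6 - 10) - 7 ≡ 7. → (10, 7)
3H: (10, 7) + (6, 7). λ = (7 - 7)/(6 - 10) ≡ 0/9 mod 13. 9⁻¹ ≡ 3 (mod 13), so λ ≡ 0.
  x = λ² - 10 - 6 = 0 - 16 ≡ 10; y = λ·(10 - 10) - 7 ≡ 6. → (10, 6)
3H = (10, 6).
Finally 4G + 3H:
(6, 6) + (10, 6). λ = (6 - 6)/(10 - 6) ≡ 0/4 mod 13. 4⁻¹ ≡ 10 (mod 13) since 4·10 = 40 ≡ 1, so λ ≡ 0.
  x = λ² - 6 - 10 = 0 - 16 ≡ 10; y = λ·(6 - 10) - 6 ≡ 7. → (10, 7)

(10, 7)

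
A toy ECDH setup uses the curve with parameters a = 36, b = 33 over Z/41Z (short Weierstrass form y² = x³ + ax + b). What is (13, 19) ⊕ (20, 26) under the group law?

(9, 26)

(13, 19) + (20, 26). λ = (26 - 19)/(20 - 13) ≡ 7/7 mod 41. 7⁻¹ ≡ 6 (mod 41) since 7·6 = 42 ≡ 1, so λ ≡ 1.
  x = λ² - 13 - 20 = 1 - 33 ≡ 9; y = λ·(13 - 9) - 19 ≡ 26. → (9, 26)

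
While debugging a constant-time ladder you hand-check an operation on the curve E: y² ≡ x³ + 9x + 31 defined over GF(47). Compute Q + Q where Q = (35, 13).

tangent at (35, 13): λ = (3·35² + 9)/(2·13) ≡ 18/26. 26⁻¹ ≡ 38 (mod 47), so λ ≡ 18·38 ≡ 26.
  x = λ² - 35 - 35 = 676 - 70 ≡ 42; y = λ·(35 - 42) - 13 ≡ 40. → (42, 40)

(42, 40)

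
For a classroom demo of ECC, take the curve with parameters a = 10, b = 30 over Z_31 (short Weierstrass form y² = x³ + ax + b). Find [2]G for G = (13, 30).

(30, 9)

tangent at (13, 30): λ = (3·13² + 10)/(2·30) ≡ 21/29. 29⁻¹ ≡ 15 (mod 31) since 29·15 = 435 ≡ 1, so λ ≡ 21·15 ≡ 5.
  x = λ² - 13 - 13 = 25 - 26 ≡ 30; y = λ·(13 - 30) - 30 ≡ 9. → (30, 9)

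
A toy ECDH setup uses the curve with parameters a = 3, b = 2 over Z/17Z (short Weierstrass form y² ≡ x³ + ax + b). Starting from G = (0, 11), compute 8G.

(14, 0)

Double-and-add on 8 = (1000)₂. Start with G = (0, 11) for the leading 1-bit.
double: tangent at (0, 11): λ = (3·0² + 3)/(2·11) ≡ 3/5. 5⁻¹ ≡ 7 (mod 17), so λ ≡ 3·7 ≡ 4.
  x = λ² - 0 - 0 = 16 - 0 ≡ 16; y = λ·(0 - 16) - 11 ≡ 10. → (16, 10)
double: tangent at (16, 10): λ = (3·16² + 3)/(2·10) ≡ 6/3. 3⁻¹ ≡ 6 (mod 17), so λ ≡ 6·6 ≡ 2.
  x = λ² - 16 - 16 = 4 - 32 ≡ 6; y = λ·(16 - 6) - 10 ≡ 10. → (6, 10)
double: tangent at (6, 10): λ = (3·6² + 3)/(2·10) ≡ 9/3. 3⁻¹ ≡ 6 (mod 17) since 3·6 = 18 ≡ 1, so λ ≡ 9·6 ≡ 3.
  x = λ² - 6 - 6 = 9 - 12 ≡ 14; y = λ·(6 - 14) - 10 ≡ 0. → (14, 0)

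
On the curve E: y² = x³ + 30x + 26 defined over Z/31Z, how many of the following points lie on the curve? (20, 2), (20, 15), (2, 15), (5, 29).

1

(20, 2): 2² ≡ 4, rhs ≡ 8 → off.
(20, 15): 15² ≡ 8, rhs ≡ 8 → on.
(2, 15): 15² ≡ 8, rhs ≡ 1 → off.
(5, 29): 29² ≡ 4, rhs ≡ 22 → off.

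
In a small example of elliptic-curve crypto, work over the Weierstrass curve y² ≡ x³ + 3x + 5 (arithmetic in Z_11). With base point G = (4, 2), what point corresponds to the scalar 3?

Repeated addition: build up to 3G.
2G: tangent at (4, 2): λ = (3·4² + 3)/(2·2) ≡ 7/4. 4⁻¹ ≡ 3 (mod 11) since 4·3 = 12 ≡ 1, so λ ≡ 7·3 ≡ 10.
  x = λ² - 4 - 4 = 100 - 8 ≡ 4; y = λ·(4 - 4) - 2 ≡ 9. → (4, 9)
3G: (4, 9) + (4, 2): same x and y₁ ≡ -y₂, so the sum is the point at infinity.

O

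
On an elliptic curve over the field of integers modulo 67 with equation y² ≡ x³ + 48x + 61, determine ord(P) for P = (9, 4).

10

2P: tangent at (9, 4): λ = (3·9² + 48)/(2·4) ≡ 23/8. 8⁻¹ ≡ 42 (mod 67), so λ ≡ 23·42 ≡ 28.
  x = λ² - 9 - 9 = 784 - 18 ≡ 29; y = λ·(9 - 29) - 4 ≡ 39. → (29, 39)
3P: (29, 39) + (9, 4). λ = (4 - 39)/(9 - 29) ≡ 32/47 mod 67. 47⁻¹ ≡ 10 (mod 67) since 47·10 = 470 ≡ 1, so λ ≡ 52.
  x = λ² - 29 - 9 = 2704 - 38 ≡ 53; y = λ·(29 - 53) - 39 ≡ 53. → (53, 53)
4P: (53, 53) + (9, 4). λ = (4 - 53)/(9 - 53) ≡ 18/23 mod 67. 23⁻¹ ≡ 35 (mod 67) since 23·35 = 805 ≡ 1, so λ ≡ 27.
  x = λ² - 53 - 9 = 729 - 62 ≡ 64; y = λ·(53 - 64) - 53 ≡ 52. → (64, 52)
5P: (64, 52) + (9, 4). λ = (4 - 52)/(9 - 64) ≡ 19/12 mod 67. 12⁻¹ ≡ 28 (mod 67), so λ ≡ 63.
  x = λ² - 64 - 9 = 3969 - 73 ≡ 10; y = λ·(64 - 10) - 52 ≡ 0. → (10, 0)
6P: (10, 0) + (9, 4). λ = (4 - 0)/(9 - 10) ≡ 4/66 mod 67. 66⁻¹ ≡ 66 (mod 67) since 66·66 = 4356 ≡ 1, so λ ≡ 63.
  x = λ² - 10 - 9 = 3969 - 19 ≡ 64; y = λ·(10 - 64) - 0 ≡ 15. → (64, 15)
7P: (64, 15) + (9, 4). λ = (4 - 15)/(9 - 64) ≡ 56/12 mod 67. 12⁻¹ ≡ 28 (mod 67) since 12·28 = 336 ≡ 1, so λ ≡ 27.
  x = λ² - 64 - 9 = 729 - 73 ≡ 53; y = λ·(64 - 53) - 15 ≡ 14. → (53, 14)
8P: (53, 14) + (9, 4). λ = (4 - 14)/(9 - 53) ≡ 57/23 mod 67. 23⁻¹ ≡ 35 (mod 67), so λ ≡ 52.
  x = λ² - 53 - 9 = 2704 - 62 ≡ 29; y = λ·(53 - 29) - 14 ≡ 28. → (29, 28)
9P: (29, 28) + (9, 4). λ = (4 - 28)/(9 - 29) ≡ 43/47 mod 67. 47⁻¹ ≡ 10 (mod 67), so λ ≡ 28.
  x = λ² - 29 - 9 = 784 - 38 ≡ 9; y = λ·(29 - 9) - 28 ≡ 63. → (9, 63)
10P: (9, 63) + (9, 4): same x and y₁ ≡ -y₂, so the sum is O.
10P = O, so the order is 10.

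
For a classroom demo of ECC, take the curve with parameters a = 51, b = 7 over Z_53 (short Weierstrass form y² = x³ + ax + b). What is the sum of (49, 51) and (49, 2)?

The two points share x = 49 and their y-coordinates satisfy 51 + 2 ≡ 0 (mod 53), so they are inverses. Their sum is O.

O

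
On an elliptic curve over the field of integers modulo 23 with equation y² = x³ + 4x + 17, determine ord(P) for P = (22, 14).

11

2P: tangent at (22, 14): λ = (3·22² + 4)/(2·14) ≡ 7/5. 5⁻¹ ≡ 14 (mod 23), so λ ≡ 7·14 ≡ 6.
  x = λ² - 22 - 22 = 36 - 44 ≡ 15; y = λ·(22 - 15) - 14 ≡ 5. → (15, 5)
3P: (15, 5) + (22, 14). λ = (14 - 5)/(22 - 15) ≡ 9/7 mod 23. 7⁻¹ ≡ 10 (mod 23), so λ ≡ 21.
  x = λ² - 15 - 22 = 441 - 37 ≡ 13; y = λ·(15 - 13) - 5 ≡ 14. → (13, 14)
4P: (13, 14) + (22, 14). λ = (14 - 14)/(22 - 13) ≡ 0/9 mod 23. 9⁻¹ ≡ 18 (mod 23), so λ ≡ 0.
  x = λ² - 13 - 22 = 0 - 35 ≡ 11; y = λ·(13 - 11) - 14 ≡ 9. → (11, 9)
5P: (11, 9) + (22, 14). λ = (14 - 9)/(22 - 11) ≡ 5/11 mod 23. 11⁻¹ ≡ 21 (mod 23), so λ ≡ 13.
  x = λ² - 11 - 22 = 169 - 33 ≡ 21; y = λ·(11 - 21) - 9 ≡ 22. → (21, 22)
6P: (21, 22) + (22, 14). λ = (14 - 22)/(22 - 21) ≡ 15/1 mod 23. 1⁻¹ ≡ 1 (mod 23) since 1·1 = 1 ≡ 1, so λ ≡ 15.
  x = λ² - 21 - 22 = 225 - 43 ≡ 21; y = λ·(21 - 21) - 22 ≡ 1. → (21, 1)
7P: (21, 1) + (22, 14). λ = (14 - 1)/(22 - 21) ≡ 13/1 mod 23. 1⁻¹ ≡ 1 (mod 23), so λ ≡ 13.
  x = λ² - 21 - 22 = 169 - 43 ≡ 11; y = λ·(21 - 11) - 1 ≡ 14. → (11, 14)
8P: (11, 14) + (22, 14). λ = (14 - 14)/(22 - 11) ≡ 0/11 mod 23. 11⁻¹ ≡ 21 (mod 23), so λ ≡ 0.
  x = λ² - 11 - 22 = 0 - 33 ≡ 13; y = λ·(11 - 13) - 14 ≡ 9. → (13, 9)
9P: (13, 9) + (22, 14). λ = (14 - 9)/(22 - 13) ≡ 5/9 mod 23. 9⁻¹ ≡ 18 (mod 23), so λ ≡ 21.
  x = λ² - 13 - 22 = 441 - 35 ≡ 15; y = λ·(13 - 15) - 9 ≡ 18. → (15, 18)
10P: (15, 18) + (22, 14). λ = (14 - 18)/(22 - 15) ≡ 19/7 mod 23. 7⁻¹ ≡ 10 (mod 23), so λ ≡ 6.
  x = λ² - 15 - 22 = 36 - 37 ≡ 22; y = λ·(15 - 22) - 18 ≡ 9. → (22, 9)
11P: (22, 9) + (22, 14): same x and y₁ ≡ -y₂, so the sum is O.
11P = O, so the order is 11.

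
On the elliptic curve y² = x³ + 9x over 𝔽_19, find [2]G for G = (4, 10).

(11, 9)

tangent at (4, 10): λ = (3·4² + 9)/(2·10) ≡ 0/1. 1⁻¹ ≡ 1 (mod 19), so λ ≡ 0·1 ≡ 0.
  x = λ² - 4 - 4 = 0 - 8 ≡ 11; y = λ·(4 - 11) - 10 ≡ 9. → (11, 9)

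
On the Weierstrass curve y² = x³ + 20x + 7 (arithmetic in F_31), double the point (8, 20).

(0, 10)

tangent at (8, 20): λ = (3·8² + 20)/(2·20) ≡ 26/9. 9⁻¹ ≡ 7 (mod 31) since 9·7 = 63 ≡ 1, so λ ≡ 26·7 ≡ 27.
  x = λ² - 8 - 8 = 729 - 16 ≡ 0; y = λ·(8 - 0) - 20 ≡ 10. → (0, 10)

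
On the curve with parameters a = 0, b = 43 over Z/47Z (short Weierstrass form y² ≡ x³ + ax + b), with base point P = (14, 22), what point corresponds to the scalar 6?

Double-and-add on 6 = (110)₂. Start with P = (14, 22) for the leading 1-bit.
double: tangent at (14, 22): λ = (3·14² + 0)/(2·22) ≡ 24/44. 44⁻¹ ≡ 31 (mod 47) since 44·31 = 1364 ≡ 1, so λ ≡ 24·31 ≡ 39.
  x = λ² - 14 - 14 = 1521 - 28 ≡ 36; y = λ·(14 - 36) - 22 ≡ 13. → (36, 13)
add P: (36, 13) + (14, 22). λ = (22 - 13)/(14 - 36) ≡ 9/25 mod 47. 25⁻¹ ≡ 32 (mod 47), so λ ≡ 6.
  x = λ² - 36 - 14 = 36 - 50 ≡ 33; y = λ·(36 - 33) - 13 ≡ 5. → (33, 5)
double: tangent at (33, 5): λ = (3·33² + 0)/(2·5) ≡ 24/10. 10⁻¹ ≡ 33 (mod 47), so λ ≡ 24·33 ≡ 40.
  x = λ² - 33 - 33 = 1600 - 66 ≡ 30; y = λ·(33 - 30) - 5 ≡ 21. → (30, 21)

(30, 21)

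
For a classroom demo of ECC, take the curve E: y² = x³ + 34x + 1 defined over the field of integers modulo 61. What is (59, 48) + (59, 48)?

(49, 0)

tangent at (59, 48): λ = (3·59² + 34)/(2·48) ≡ 46/35. 35⁻¹ ≡ 7 (mod 61) since 35·7 = 245 ≡ 1, so λ ≡ 46·7 ≡ 17.
  x = λ² - 59 - 59 = 289 - 118 ≡ 49; y = λ·(59 - 49) - 48 ≡ 0. → (49, 0)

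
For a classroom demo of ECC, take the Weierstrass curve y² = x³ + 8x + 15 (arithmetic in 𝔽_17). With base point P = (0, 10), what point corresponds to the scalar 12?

O

Double-and-add on 12 = (1100)₂. Start with P = (0, 10) for the leading 1-bit.
double: tangent at (0, 10): λ = (3·0² + 8)/(2·10) ≡ 8/3. 3⁻¹ ≡ 6 (mod 17), so λ ≡ 8·6 ≡ 14.
  x = λ² - 0 - 0 = 196 - 0 ≡ 9; y = λ·(0 - 9) - 10 ≡ 0. → (9, 0)
add P: (9, 0) + (0, 10). λ = (10 - 0)/(0 - 9) ≡ 10/8 mod 17. 8⁻¹ ≡ 15 (mod 17), so λ ≡ 14.
  x = λ² - 9 - 0 = 196 - 9 ≡ 0; y = λ·(9 - 0) - 0 ≡ 7. → (0, 7)
double: tangent at (0, 7): λ = (3·0² + 8)/(2·7) ≡ 8/14. 14⁻¹ ≡ 11 (mod 17), so λ ≡ 8·11 ≡ 3.
  x = λ² - 0 - 0 = 9 - 0 ≡ 9; y = λ·(0 - 9) - 7 ≡ 0. → (9, 0)
double: (9, 0) + (9, 0): same x and y₁ ≡ -y₂, so the sum is O.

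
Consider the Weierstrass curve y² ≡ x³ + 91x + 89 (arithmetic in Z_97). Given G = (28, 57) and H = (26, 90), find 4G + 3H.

(39, 2)

First 4G:
Repeated addition: build up to 4G.
2G: tangent at (28, 57): λ = (3·28² + 91)/(2·57) ≡ 18/17. 17⁻¹ ≡ 40 (mod 97), so λ ≡ 18·40 ≡ 41.
  x = λ² - 28 - 28 = 1681 - 56 ≡ 73; y = λ·(28 - 73) - 57 ≡ 38. → (73, 38)
3G: (73, 38) + (28, 57). λ = (57 - 38)/(28 - 73) ≡ 19/52 mod 97. 52⁻¹ ≡ 28 (mod 97), so λ ≡ 47.
  x = λ² - 73 - 28 = 2209 - 101 ≡ 71; y = λ·(73 - 71) - 38 ≡ 56. → (71, 56)
4G: (71, 56) + (28, 57). λ = (57 - 56)/(28 - 71) ≡ 1/54 mod 97. 54⁻¹ ≡ 9 (mod 97), so λ ≡ 9.
  x = λ² - 71 - 28 = 81 - 99 ≡ 79; y = λ·(71 - 79) - 56 ≡ 66. → (79, 66)
4G = (79, 66).
Next 3H:
Repeated addition: build up to 3H.
2H: tangent at (26, 90): λ = (3·26² + 91)/(2·90) ≡ 82/83. 83⁻¹ ≡ 90 (mod 97), so λ ≡ 82·90 ≡ 8.
  x = λ² - 26 - 26 = 64 - 52 ≡ 12; y = λ·(26 - 12) - 90 ≡ 22. → (12, 22)
3H: (12, 22) + (26, 90). λ = (90 - 22)/(26 - 12) ≡ 68/14 mod 97. 14⁻¹ ≡ 7 (mod 97), so λ ≡ 88.
  x = λ² - 12 - 26 = 7744 - 38 ≡ 43; y = λ·(12 - 43) - 22 ≡ 63. → (43, 63)
3H = (43, 63).
Finally 4G + 3H:
(79, 66) + (43, 63). λ = (63 - 66)/(43 - 79) ≡ 94/61 mod 97. 61⁻¹ ≡ 35 (mod 97), so λ ≡ 89.
  x = λ² - 79 - 43 = 7921 - 122 ≡ 39; y = λ·(79 - 39) - 66 ≡ 2. → (39, 2)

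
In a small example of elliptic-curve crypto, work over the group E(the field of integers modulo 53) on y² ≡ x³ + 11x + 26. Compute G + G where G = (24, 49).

(43, 20)

tangent at (24, 49): λ = (3·24² + 11)/(2·49) ≡ 43/45. 45⁻¹ ≡ 33 (mod 53) since 45·33 = 1485 ≡ 1, so λ ≡ 43·33 ≡ 41.
  x = λ² - 24 - 24 = 1681 - 48 ≡ 43; y = λ·(24 - 43) - 49 ≡ 20. → (43, 20)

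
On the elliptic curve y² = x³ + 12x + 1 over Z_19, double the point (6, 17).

(14, 14)

tangent at (6, 17): λ = (3·6² + 12)/(2·17) ≡ 6/15. 15⁻¹ ≡ 14 (mod 19), so λ ≡ 6·14 ≡ 8.
  x = λ² - 6 - 6 = 64 - 12 ≡ 14; y = λ·(6 - 14) - 17 ≡ 14. → (14, 14)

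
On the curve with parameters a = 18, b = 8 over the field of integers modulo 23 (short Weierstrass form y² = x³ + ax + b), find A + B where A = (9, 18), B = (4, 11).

(9, 18) + (4, 11). λ = (11 - 18)/(4 - 9) ≡ 16/18 mod 23. 18⁻¹ ≡ 9 (mod 23), so λ ≡ 6.
  x = λ² - 9 - 4 = 36 - 13 ≡ 0; y = λ·(9 - 0) - 18 ≡ 13. → (0, 13)

(0, 13)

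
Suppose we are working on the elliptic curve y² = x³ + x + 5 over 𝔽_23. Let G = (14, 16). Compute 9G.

Repeated addition: build up to 9G.
2G: tangent at (14, 16): λ = (3·14² + 1)/(2·16) ≡ 14/9. 9⁻¹ ≡ 18 (mod 23) since 9·18 = 162 ≡ 1, so λ ≡ 14·18 ≡ 22.
  x = λ² - 14 - 14 = 484 - 28 ≡ 19; y = λ·(14 - 19) - 16 ≡ 12. → (19, 12)
3G: (19, 12) + (14, 16). λ = (16 - 12)/(14 - 19) ≡ 4/18 mod 23. 18⁻¹ ≡ 9 (mod 23) since 18·9 = 162 ≡ 1, so λ ≡ 13.
  x = λ² - 19 - 14 = 169 - 33 ≡ 21; y = λ·(19 - 21) - 12 ≡ 8. → (21, 8)
4G: (21, 8) + (14, 16). λ = (16 - 8)/(14 - 21) ≡ 8/16 mod 23. 16⁻¹ ≡ 13 (mod 23), so λ ≡ 12.
  x = λ² - 21 - 14 = 144 - 35 ≡ 17; y = λ·(21 - 17) - 8 ≡ 17. → (17, 17)
5G: (17, 17) + (14, 16). λ = (16 - 17)/(14 - 17) ≡ 22/20 mod 23. 20⁻¹ ≡ 15 (mod 23), so λ ≡ 8.
  x = λ² - 17 - 14 = 64 - 31 ≡ 10; y = λ·(17 - 10) - 17 ≡ 16. → (10, 16)
6G: (10, 16) + (14, 16). λ = (16 - 16)/(14 - 10) ≡ 0/4 mod 23. 4⁻¹ ≡ 6 (mod 23) since 4·6 = 24 ≡ 1, so λ ≡ 0.
  x = λ² - 10 - 14 = 0 - 24 ≡ 22; y = λ·(10 - 22) - 16 ≡ 7. → (22, 7)
7G: (22, 7) + (14, 16). λ = (16 - 7)/(14 - 22) ≡ 9/15 mod 23. 15⁻¹ ≡ 20 (mod 23), so λ ≡ 19.
  x = λ² - 22 - 14 = 361 - 36 ≡ 3; y = λ·(22 - 3) - 7 ≡ 9. → (3, 9)
8G: (3, 9) + (14, 16). λ = (16 - 9)/(14 - 3) ≡ 7/11 mod 23. 11⁻¹ ≡ 21 (mod 23), so λ ≡ 9.
  x = λ² - 3 - 14 = 81 - 17 ≡ 18; y = λ·(3 - 18) - 9 ≡ 17. → (18, 17)
9G: (18, 17) + (14, 16). λ = (16 - 17)/(14 - 18) ≡ 22/19 mod 23. 19⁻¹ ≡ 17 (mod 23), so λ ≡ 6.
  x = λ² - 18 - 14 = 36 - 32 ≡ 4; y = λ·(18 - 4) - 17 ≡ 21. → (4, 21)

(4, 21)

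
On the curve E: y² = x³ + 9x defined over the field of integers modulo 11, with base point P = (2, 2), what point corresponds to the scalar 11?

(2, 9)

Double-and-add on 11 = (1011)₂. Start with P = (2, 2) for the leading 1-bit.
double: tangent at (2, 2): λ = (3·2² + 9)/(2·2) ≡ 10/4. 4⁻¹ ≡ 3 (mod 11) since 4·3 = 12 ≡ 1, so λ ≡ 10·3 ≡ 8.
  x = λ² - 2 - 2 = 64 - 4 ≡ 5; y = λ·(2 - 5) - 2 ≡ 7. → (5, 7)
double: tangent at (5, 7): λ = (3·5² + 9)/(2·7) ≡ 7/3. 3⁻¹ ≡ 4 (mod 11) since 3·4 = 12 ≡ 1, so λ ≡ 7·4 ≡ 6.
  x = λ² - 5 - 5 = 36 - 10 ≡ 4; y = λ·(5 - 4) - 7 ≡ 10. → (4, 10)
add P: (4, 10) + (2, 2). λ = (2 - 10)/(2 - 4) ≡ 3/9 mod 11. 9⁻¹ ≡ 5 (mod 11) since 9·5 = 45 ≡ 1, so λ ≡ 4.
  x = λ² - 4 - 2 = 16 - 6 ≡ 10; y = λ·(4 - 10) - 10 ≡ 10. → (10, 10)
double: tangent at (10, 10): λ = (3·10² + 9)/(2·10) ≡ 1/9. 9⁻¹ ≡ 5 (mod 11), so λ ≡ 1·5 ≡ 5.
  x = λ² - 10 - 10 = 25 - 20 ≡ 5; y = λ·(10 - 5) - 10 ≡ 4. → (5, 4)
add P: (5, 4) + (2, 2). λ = (2 - 4)/(2 - 5) ≡ 9/8 mod 11. 8⁻¹ ≡ 7 (mod 11), so λ ≡ 8.
  x = λ² - 5 - 2 = 64 - 7 ≡ 2; y = λ·(5 - 2) - 4 ≡ 9. → (2, 9)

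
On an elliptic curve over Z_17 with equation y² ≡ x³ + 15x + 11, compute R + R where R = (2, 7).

tangent at (2, 7): λ = (3·2² + 15)/(2·7) ≡ 10/14. 14⁻¹ ≡ 11 (mod 17), so λ ≡ 10·11 ≡ 8.
  x = λ² - 2 - 2 = 64 - 4 ≡ 9; y = λ·(2 - 9) - 7 ≡ 5. → (9, 5)

(9, 5)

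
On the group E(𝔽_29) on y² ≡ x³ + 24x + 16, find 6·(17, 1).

(28, 7)

Write G = (17, 1).
Repeated addition: build up to 6G.
2G: tangent at (17, 1): λ = (3·17² + 24)/(2·1) ≡ 21/2. 2⁻¹ ≡ 15 (mod 29) since 2·15 = 30 ≡ 1, so λ ≡ 21·15 ≡ 25.
  x = λ² - 17 - 17 = 625 - 34 ≡ 11; y = λ·(17 - 11) - 1 ≡ 4. → (11, 4)
3G: (11, 4) + (17, 1). λ = (1 - 4)/(17 - 11) ≡ 26/6 mod 29. 6⁻¹ ≡ 5 (mod 29), so λ ≡ 14.
  x = λ² - 11 - 17 = 196 - 28 ≡ 23; y = λ·(11 - 23) - 4 ≡ 2. → (23, 2)
4G: (23, 2) + (17, 1). λ = (1 - 2)/(17 - 23) ≡ 28/23 mod 29. 23⁻¹ ≡ 24 (mod 29) since 23·24 = 552 ≡ 1, so λ ≡ 5.
  x = λ² - 23 - 17 = 25 - 40 ≡ 14; y = λ·(23 - 14) - 2 ≡ 14. → (14, 14)
5G: (14, 14) + (17, 1). λ = (1 - 14)/(17 - 14) ≡ 16/3 mod 29. 3⁻¹ ≡ 10 (mod 29) since 3·10 = 30 ≡ 1, so λ ≡ 15.
  x = λ² - 14 - 17 = 225 - 31 ≡ 20; y = λ·(14 - 20) - 14 ≡ 12. → (20, 12)
6G: (20, 12) + (17, 1). λ = (1 - 12)/(17 - 20) ≡ 18/26 mod 29. 26⁻¹ ≡ 19 (mod 29), so λ ≡ 23.
  x = λ² - 20 - 17 = 529 - 37 ≡ 28; y = λ·(20 - 28) - 12 ≡ 7. → (28, 7)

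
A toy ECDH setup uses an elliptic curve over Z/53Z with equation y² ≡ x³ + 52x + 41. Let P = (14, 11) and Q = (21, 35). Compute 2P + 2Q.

First 2P:
Repeated addition: build up to 2P.
2P: tangent at (14, 11): λ = (3·14² + 52)/(2·11) ≡ 4/22. 22⁻¹ ≡ 41 (mod 53), so λ ≡ 4·41 ≡ 5.
  x = λ² - 14 - 14 = 25 - 28 ≡ 50; y = λ·(14 - 50) - 11 ≡ 21. → (50, 21)
2P = (50, 21).
Next 2Q:
Repeated addition: build up to 2Q.
2Q: tangent at (21, 35): λ = (3·21² + 52)/(2·35) ≡ 50/17. 17⁻¹ ≡ 25 (mod 53) since 17·25 = 425 ≡ 1, so λ ≡ 50·25 ≡ 31.
  x = λ² - 21 - 21 = 961 - 42 ≡ 18; y = λ·(21 - 18) - 35 ≡ 5. → (18, 5)
2Q = (18, 5).
Finally 2P + 2Q:
(50, 21) + (18, 5). λ = (5 - 21)/(18 - 50) ≡ 37/21 mod 53. 21⁻¹ ≡ 48 (mod 53), so λ ≡ 27.
  x = λ² - 50 - 18 = 729 - 68 ≡ 25; y = λ·(50 - 25) - 21 ≡ 18. → (25, 18)

(25, 18)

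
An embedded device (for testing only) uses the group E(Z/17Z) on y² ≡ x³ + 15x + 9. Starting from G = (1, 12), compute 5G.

Repeated addition: build up to 5G.
2G: tangent at (1, 12): λ = (3·1² + 15)/(2·12) ≡ 1/7. 7⁻¹ ≡ 5 (mod 17), so λ ≡ 1·5 ≡ 5.
  x = λ² - 1 - 1 = 25 - 2 ≡ 6; y = λ·(1 - 6) - 12 ≡ 14. → (6, 14)
3G: (6, 14) + (1, 12). λ = (12 - 14)/(1 - 6) ≡ 15/12 mod 17. 12⁻¹ ≡ 10 (mod 17), so λ ≡ 14.
  x = λ² - 6 - 1 = 196 - 7 ≡ 2; y = λ·(6 - 2) - 14 ≡ 8. → (2, 8)
4G: (2, 8) + (1, 12). λ = (12 - 8)/(1 - 2) ≡ 4/16 mod 17. 16⁻¹ ≡ 16 (mod 17), so λ ≡ 13.
  x = λ² - 2 - 1 = 169 - 3 ≡ 13; y = λ·(2 - 13) - 8 ≡ 2. → (13, 2)
5G: (13, 2) + (1, 12). λ = (12 - 2)/(1 - 13) ≡ 10/5 mod 17. 5⁻¹ ≡ 7 (mod 17) since 5·7 = 35 ≡ 1, so λ ≡ 2.
  x = λ² - 13 - 1 = 4 - 14 ≡ 7; y = λ·(13 - 7) - 2 ≡ 10. → (7, 10)

(7, 10)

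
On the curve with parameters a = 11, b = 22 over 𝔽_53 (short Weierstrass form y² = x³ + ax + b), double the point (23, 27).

tangent at (23, 27): λ = (3·23² + 11)/(2·27) ≡ 8/1. 1⁻¹ ≡ 1 (mod 53), so λ ≡ 8·1 ≡ 8.
  x = λ² - 23 - 23 = 64 - 46 ≡ 18; y = λ·(23 - 18) - 27 ≡ 13. → (18, 13)

(18, 13)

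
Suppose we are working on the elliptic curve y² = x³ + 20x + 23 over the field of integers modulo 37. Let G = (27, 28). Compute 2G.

(30, 13)

tangent at (27, 28): λ = (3·27² + 20)/(2·28) ≡ 24/19. 19⁻¹ ≡ 2 (mod 37) since 19·2 = 38 ≡ 1, so λ ≡ 24·2 ≡ 11.
  x = λ² - 27 - 27 = 121 - 54 ≡ 30; y = λ·(27 - 30) - 28 ≡ 13. → (30, 13)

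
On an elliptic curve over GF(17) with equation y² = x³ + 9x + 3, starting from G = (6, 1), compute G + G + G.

Repeated addition: build up to 3G.
2G: tangent at (6, 1): λ = (3·6² + 9)/(2·1) ≡ 15/2. 2⁻¹ ≡ 9 (mod 17), so λ ≡ 15·9 ≡ 16.
  x = λ² - 6 - 6 = 256 - 12 ≡ 6; y = λ·(6 - 6) - 1 ≡ 16. → (6, 16)
3G: (6, 16) + (6, 1): same x and y₁ ≡ -y₂, so the sum is O.

O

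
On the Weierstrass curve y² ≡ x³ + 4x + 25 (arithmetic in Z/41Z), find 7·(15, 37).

(17, 39)

Write P = (15, 37).
Repeated addition: build up to 7P.
2P: tangent at (15, 37): λ = (3·15² + 4)/(2·37) ≡ 23/33. 33⁻¹ ≡ 5 (mod 41), so λ ≡ 23·5 ≡ 33.
  x = λ² - 15 - 15 = 1089 - 30 ≡ 34; y = λ·(15 - 34) - 37 ≡ 33. → (34, 33)
3P: (34, 33) + (15, 37). λ = (37 - 33)/(15 - 34) ≡ 4/22 mod 41. 22⁻¹ ≡ 28 (mod 41) since 22·28 = 616 ≡ 1, so λ ≡ 30.
  x = λ² - 34 - 15 = 900 - 49 ≡ 31; y = λ·(34 - 31) - 33 ≡ 16. → (31, 16)
4P: (31, 16) + (15, 37). λ = (37 - 16)/(15 - 31) ≡ 21/25 mod 41. 25⁻¹ ≡ 23 (mod 41), so λ ≡ 32.
  x = λ² - 31 - 15 = 1024 - 46 ≡ 35; y = λ·(31 - 35) - 16 ≡ 20. → (35, 20)
5P: (35, 20) + (15, 37). λ = (37 - 20)/(15 - 35) ≡ 17/21 mod 41. 21⁻¹ ≡ 2 (mod 41) since 21·2 = 42 ≡ 1, so λ ≡ 34.
  x = λ² - 35 - 15 = 1156 - 50 ≡ 40; y = λ·(35 - 40) - 20 ≡ 15. → (40, 15)
6P: (40, 15) + (15, 37). λ = (37 - 15)/(15 - 40) ≡ 22/16 mod 41. 16⁻¹ ≡ 18 (mod 41) since 16·18 = 288 ≡ 1, so λ ≡ 27.
  x = λ² - 40 - 15 = 729 - 55 ≡ 18; y = λ·(40 - 18) - 15 ≡ 5. → (18, 5)
7P: (18, 5) + (15, 37). λ = (37 - 5)/(15 - 18) ≡ 32/38 mod 41. 38⁻¹ ≡ 27 (mod 41) since 38·27 = 1026 ≡ 1, so λ ≡ 3.
  x = λ² - 18 - 15 = 9 - 33 ≡ 17; y = λ·(18 - 17) - 5 ≡ 39. → (17, 39)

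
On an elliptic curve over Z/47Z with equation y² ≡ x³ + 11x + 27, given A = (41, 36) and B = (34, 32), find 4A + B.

First 4A:
Repeated addition: build up to 4A.
2A: tangent at (41, 36): λ = (3·41² + 11)/(2·36) ≡ 25/25. 25⁻¹ ≡ 32 (mod 47), so λ ≡ 25·32 ≡ 1.
  x = λ² - 41 - 41 = 1 - 82 ≡ 13; y = λ·(41 - 13) - 36 ≡ 39. → (13, 39)
3A: (13, 39) + (41, 36). λ = (36 - 39)/(41 - 13) ≡ 44/28 mod 47. 28⁻¹ ≡ 42 (mod 47), so λ ≡ 15.
  x = λ² - 13 - 41 = 225 - 54 ≡ 30; y = λ·(13 - 30) - 39 ≡ 35. → (30, 35)
4A: (30, 35) + (41, 36). λ = (36 - 35)/(41 - 30) ≡ 1/11 mod 47. 11⁻¹ ≡ 30 (mod 47) since 11·30 = 330 ≡ 1, so λ ≡ 30.
  x = λ² - 30 - 41 = 900 - 71 ≡ 30; y = λ·(30 - 30) - 35 ≡ 12. → (30, 12)
4A = (30, 12).
Finally 4A + B:
(30, 12) + (34, 32). λ = (32 - 12)/(34 - 30) ≡ 20/4 mod 47. 4⁻¹ ≡ 12 (mod 47), so λ ≡ 5.
  x = λ² - 30 - 34 = 25 - 64 ≡ 8; y = λ·(30 - 8) - 12 ≡ 4. → (8, 4)

(8, 4)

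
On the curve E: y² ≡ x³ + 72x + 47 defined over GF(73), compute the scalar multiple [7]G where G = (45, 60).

(65, 45)

Repeated addition: build up to 7G.
2G: tangent at (45, 60): λ = (3·45² + 72)/(2·60) ≡ 15/47. 47⁻¹ ≡ 14 (mod 73), so λ ≡ 15·14 ≡ 64.
  x = λ² - 45 - 45 = 4096 - 90 ≡ 64; y = λ·(45 - 64) - 60 ≡ 38. → (64, 38)
3G: (64, 38) + (45, 60). λ = (60 - 38)/(45 - 64) ≡ 22/54 mod 73. 54⁻¹ ≡ 23 (mod 73), so λ ≡ 68.
  x = λ² - 64 - 45 = 4624 - 109 ≡ 62; y = λ·(64 - 62) - 38 ≡ 25. → (62, 25)
4G: (62, 25) + (45, 60). λ = (60 - 25)/(45 - 62) ≡ 35/56 mod 73. 56⁻¹ ≡ 30 (mod 73), so λ ≡ 28.
  x = λ² - 62 - 45 = 784 - 107 ≡ 20; y = λ·(62 - 20) - 25 ≡ 56. → (20, 56)
5G: (20, 56) + (45, 60). λ = (60 - 56)/(45 - 20) ≡ 4/25 mod 73. 25⁻¹ ≡ 38 (mod 73) since 25·38 = 950 ≡ 1, so λ ≡ 6.
  x = λ² - 20 - 45 = 36 - 65 ≡ 44; y = λ·(20 - 44) - 56 ≡ 19. → (44, 19)
6G: (44, 19) + (45, 60). λ = (60 - 19)/(45 - 44) ≡ 41/1 mod 73. 1⁻¹ ≡ 1 (mod 73), so λ ≡ 41.
  x = λ² - 44 - 45 = 1681 - 89 ≡ 59; y = λ·(44 - 59) - 19 ≡ 23. → (59, 23)
7G: (59, 23) + (45, 60). λ = (60 - 23)/(45 - 59) ≡ 37/59 mod 73. 59⁻¹ ≡ 26 (mod 73), so λ ≡ 13.
  x = λ² - 59 - 45 = 169 - 104 ≡ 65; y = λ·(59 - 65) - 23 ≡ 45. → (65, 45)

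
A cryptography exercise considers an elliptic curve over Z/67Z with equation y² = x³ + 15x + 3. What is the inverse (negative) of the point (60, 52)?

(60, 15)

-(60, 52) = (60, -52 mod 67) = (60, 15).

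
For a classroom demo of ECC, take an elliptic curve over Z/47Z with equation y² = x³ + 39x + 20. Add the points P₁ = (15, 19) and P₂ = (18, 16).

(15, 28)

(15, 19) + (18, 16). λ = (16 - 19)/(18 - 15) ≡ 44/3 mod 47. 3⁻¹ ≡ 16 (mod 47) since 3·16 = 48 ≡ 1, so λ ≡ 46.
  x = λ² - 15 - 18 = 2116 - 33 ≡ 15; y = λ·(15 - 15) - 19 ≡ 28. → (15, 28)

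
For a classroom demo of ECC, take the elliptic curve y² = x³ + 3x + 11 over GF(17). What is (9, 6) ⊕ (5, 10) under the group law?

(9, 6) + (5, 10). λ = (10 - 6)/(5 - 9) ≡ 4/13 mod 17. 13⁻¹ ≡ 4 (mod 17), so λ ≡ 16.
  x = λ² - 9 - 5 = 256 - 14 ≡ 4; y = λ·(9 - 4) - 6 ≡ 6. → (4, 6)

(4, 6)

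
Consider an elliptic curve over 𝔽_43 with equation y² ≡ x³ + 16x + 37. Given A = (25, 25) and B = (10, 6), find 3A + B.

(1, 21)

First 3A:
Repeated addition: build up to 3A.
2A: tangent at (25, 25): λ = (3·25² + 16)/(2·25) ≡ 42/7. 7⁻¹ ≡ 37 (mod 43), so λ ≡ 42·37 ≡ 6.
  x = λ² - 25 - 25 = 36 - 50 ≡ 29; y = λ·(25 - 29) - 25 ≡ 37. → (29, 37)
3A: (29, 37) + (25, 25). λ = (25 - 37)/(25 - 29) ≡ 31/39 mod 43. 39⁻¹ ≡ 32 (mod 43), so λ ≡ 3.
  x = λ² - 29 - 25 = 9 - 54 ≡ 41; y = λ·(29 - 41) - 37 ≡ 13. → (41, 13)
3A = (41, 13).
Finally 3A + B:
(41, 13) + (10, 6). λ = (6 - 13)/(10 - 41) ≡ 36/12 mod 43. 12⁻¹ ≡ 18 (mod 43), so λ ≡ 3.
  x = λ² - 41 - 10 = 9 - 51 ≡ 1; y = λ·(41 - 1) - 13 ≡ 21. → (1, 21)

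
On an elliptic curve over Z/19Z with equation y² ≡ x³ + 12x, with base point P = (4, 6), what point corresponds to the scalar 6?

(9, 1)

Repeated addition: build up to 6P.
2P: tangent at (4, 6): λ = (3·4² + 12)/(2·6) ≡ 3/12. 12⁻¹ ≡ 8 (mod 19), so λ ≡ 3·8 ≡ 5.
  x = λ² - 4 - 4 = 25 - 8 ≡ 17; y = λ·(4 - 17) - 6 ≡ 5. → (17, 5)
3P: (17, 5) + (4, 6). λ = (6 - 5)/(4 - 17) ≡ 1/6 mod 19. 6⁻¹ ≡ 16 (mod 19) since 6·16 = 96 ≡ 1, so λ ≡ 16.
  x = λ² - 17 - 4 = 256 - 21 ≡ 7; y = λ·(17 - 7) - 5 ≡ 3. → (7, 3)
4P: (7, 3) + (4, 6). λ = (6 - 3)/(4 - 7) ≡ 3/16 mod 19. 16⁻¹ ≡ 6 (mod 19) since 16·6 = 96 ≡ 1, so λ ≡ 18.
  x = λ² - 7 - 4 = 324 - 11 ≡ 9; y = λ·(7 - 9) - 3 ≡ 18. → (9, 18)
5P: (9, 18) + (4, 6). λ = (6 - 18)/(4 - 9) ≡ 7/14 mod 19. 14⁻¹ ≡ 15 (mod 19), so λ ≡ 10.
  x = λ² - 9 - 4 = 100 - 13 ≡ 11; y = λ·(9 - 11) - 18 ≡ 0. → (11, 0)
6P: (11, 0) + (4, 6). λ = (6 - 0)/(4 - 11) ≡ 6/12 mod 19. 12⁻¹ ≡ 8 (mod 19), so λ ≡ 10.
  x = λ² - 11 - 4 = 100 - 15 ≡ 9; y = λ·(11 - 9) - 0 ≡ 1. → (9, 1)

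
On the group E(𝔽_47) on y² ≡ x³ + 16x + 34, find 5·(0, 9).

Write P = (0, 9).
Double-and-add on 5 = (101)₂. Start with P = (0, 9) for the leading 1-bit.
double: tangent at (0, 9): λ = (3·0² + 16)/(2·9) ≡ 16/18. 18⁻¹ ≡ 34 (mod 47), so λ ≡ 16·34 ≡ 27.
  x = λ² - 0 - 0 = 729 - 0 ≡ 24; y = λ·(0 - 24) - 9 ≡ 1. → (24, 1)
double: tangent at (24, 1): λ = (3·24² + 16)/(2·1) ≡ 5/2. 2⁻¹ ≡ 24 (mod 47) since 2·24 = 48 ≡ 1, so λ ≡ 5·24 ≡ 26.
  x = λ² - 24 - 24 = 676 - 48 ≡ 17; y = λ·(24 - 17) - 1 ≡ 40. → (17, 40)
add P: (17, 40) + (0, 9). λ = (9 - 40)/(0 - 17) ≡ 16/30 mod 47. 30⁻¹ ≡ 11 (mod 47) since 30·11 = 330 ≡ 1, so λ ≡ 35.
  x = λ² - 17 - 0 = 1225 - 17 ≡ 33; y = λ·(17 - 33) - 40 ≡ 11. → (33, 11)

(33, 11)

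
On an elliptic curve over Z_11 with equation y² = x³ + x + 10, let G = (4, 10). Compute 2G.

tangent at (4, 10): λ = (3·4² + 1)/(2·10) ≡ 5/9. 9⁻¹ ≡ 5 (mod 11), so λ ≡ 5·5 ≡ 3.
  x = λ² - 4 - 4 = 9 - 8 ≡ 1; y = λ·(4 - 1) - 10 ≡ 10. → (1, 10)

(1, 10)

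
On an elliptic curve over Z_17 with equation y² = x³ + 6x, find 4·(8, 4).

(8, 13)

Write G = (8, 4).
Repeated addition: build up to 4G.
2G: tangent at (8, 4): λ = (3·8² + 6)/(2·4) ≡ 11/8. 8⁻¹ ≡ 15 (mod 17), so λ ≡ 11·15 ≡ 12.
  x = λ² - 8 - 8 = 144 - 16 ≡ 9; y = λ·(8 - 9) - 4 ≡ 1. → (9, 1)
3G: (9, 1) + (8, 4). λ = (4 - 1)/(8 - 9) ≡ 3/16 mod 17. 16⁻¹ ≡ 16 (mod 17) since 16·16 = 256 ≡ 1, so λ ≡ 14.
  x = λ² - 9 - 8 = 196 - 17 ≡ 9; y = λ·(9 - 9) - 1 ≡ 16. → (9, 16)
4G: (9, 16) + (8, 4). λ = (4 - 16)/(8 - 9) ≡ 5/16 mod 17. 16⁻¹ ≡ 16 (mod 17), so λ ≡ 12.
  x = λ² - 9 - 8 = 144 - 17 ≡ 8; y = λ·(9 - 8) - 16 ≡ 13. → (8, 13)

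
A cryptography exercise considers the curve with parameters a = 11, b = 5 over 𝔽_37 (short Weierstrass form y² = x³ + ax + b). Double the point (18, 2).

tangent at (18, 2): λ = (3·18² + 11)/(2·2) ≡ 21/4. 4⁻¹ ≡ 28 (mod 37) since 4·28 = 112 ≡ 1, so λ ≡ 21·28 ≡ 33.
  x = λ² - 18 - 18 = 1089 - 36 ≡ 17; y = λ·(18 - 17) - 2 ≡ 31. → (17, 31)

(17, 31)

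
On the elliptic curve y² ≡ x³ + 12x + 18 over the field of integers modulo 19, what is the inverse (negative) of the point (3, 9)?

(3, 10)

-(3, 9) = (3, -9 mod 19) = (3, 10).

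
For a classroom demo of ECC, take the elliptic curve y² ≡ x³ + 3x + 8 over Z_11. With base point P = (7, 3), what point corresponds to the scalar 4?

O

Repeated addition: build up to 4P.
2P: tangent at (7, 3): λ = (3·7² + 3)/(2·3) ≡ 7/6. 6⁻¹ ≡ 2 (mod 11), so λ ≡ 7·2 ≡ 3.
  x = λ² - 7 - 7 = 9 - 14 ≡ 6; y = λ·(7 - 6) - 3 ≡ 0. → (6, 0)
3P: (6, 0) + (7, 3). λ = (3 - 0)/(7 - 6) ≡ 3/1 mod 11. 1⁻¹ ≡ 1 (mod 11) since 1·1 = 1 ≡ 1, so λ ≡ 3.
  x = λ² - 6 - 7 = 9 - 13 ≡ 7; y = λ·(6 - 7) - 0 ≡ 8. → (7, 8)
4P: (7, 8) + (7, 3): same x and y₁ ≡ -y₂, so the sum is O.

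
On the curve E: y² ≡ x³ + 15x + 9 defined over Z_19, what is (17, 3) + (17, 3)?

tangent at (17, 3): λ = (3·17² + 15)/(2·3) ≡ 8/6. 6⁻¹ ≡ 16 (mod 19) since 6·16 = 96 ≡ 1, so λ ≡ 8·16 ≡ 14.
  x = λ² - 17 - 17 = 196 - 34 ≡ 10; y = λ·(17 - 10) - 3 ≡ 0. → (10, 0)

(10, 0)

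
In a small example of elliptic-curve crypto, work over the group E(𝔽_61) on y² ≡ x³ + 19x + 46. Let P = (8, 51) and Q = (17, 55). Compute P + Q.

(49, 46)

(8, 51) + (17, 55). λ = (55 - 51)/(17 - 8) ≡ 4/9 mod 61. 9⁻¹ ≡ 34 (mod 61), so λ ≡ 14.
  x = λ² - 8 - 17 = 196 - 25 ≡ 49; y = λ·(8 - 49) - 51 ≡ 46. → (49, 46)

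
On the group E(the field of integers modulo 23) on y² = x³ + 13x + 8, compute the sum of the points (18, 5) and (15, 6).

(18, 5) + (15, 6). λ = (6 - 5)/(15 - 18) ≡ 1/20 mod 23. 20⁻¹ ≡ 15 (mod 23) since 20·15 = 300 ≡ 1, so λ ≡ 15.
  x = λ² - 18 - 15 = 225 - 33 ≡ 8; y = λ·(18 - 8) - 5 ≡ 7. → (8, 7)

(8, 7)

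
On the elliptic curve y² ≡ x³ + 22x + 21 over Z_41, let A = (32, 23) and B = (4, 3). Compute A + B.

(3, 27)

(32, 23) + (4, 3). λ = (3 - 23)/(4 - 32) ≡ 21/13 mod 41. 13⁻¹ ≡ 19 (mod 41), so λ ≡ 30.
  x = λ² - 32 - 4 = 900 - 36 ≡ 3; y = λ·(32 - 3) - 23 ≡ 27. → (3, 27)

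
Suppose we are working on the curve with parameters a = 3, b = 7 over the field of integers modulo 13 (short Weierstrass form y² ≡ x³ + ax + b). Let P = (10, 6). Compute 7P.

(8, 7)

Double-and-add on 7 = (111)₂. Start with P = (10, 6) for the leading 1-bit.
double: tangent at (10, 6): λ = (3·10² + 3)/(2·6) ≡ 4/12. 12⁻¹ ≡ 12 (mod 13), so λ ≡ 4·12 ≡ 9.
  x = λ² - 10 - 10 = 81 - 20 ≡ 9; y = λ·(10 - 9) - 6 ≡ 3. → (9, 3)
add P: (9, 3) + (10, 6). λ = (6 - 3)/(10 - 9) ≡ 3/1 mod 13. 1⁻¹ ≡ 1 (mod 13), so λ ≡ 3.
  x = λ² - 9 - 10 = 9 - 19 ≡ 3; y = λ·(9 - 3) - 3 ≡ 2. → (3, 2)
double: tangent at (3, 2): λ = (3·3² + 3)/(2·2) ≡ 4/4. 4⁻¹ ≡ 10 (mod 13), so λ ≡ 4·10 ≡ 1.
  x = λ² - 3 - 3 = 1 - 6 ≡ 8; y = λ·(3 - 8) - 2 ≡ 6. → (8, 6)
add P: (8, 6) + (10, 6). λ = (6 - 6)/(10 - 8) ≡ 0/2 mod 13. 2⁻¹ ≡ 7 (mod 13) since 2·7 = 14 ≡ 1, so λ ≡ 0.
  x = λ² - 8 - 10 = 0 - 18 ≡ 8; y = λ·(8 - 8) - 6 ≡ 7. → (8, 7)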